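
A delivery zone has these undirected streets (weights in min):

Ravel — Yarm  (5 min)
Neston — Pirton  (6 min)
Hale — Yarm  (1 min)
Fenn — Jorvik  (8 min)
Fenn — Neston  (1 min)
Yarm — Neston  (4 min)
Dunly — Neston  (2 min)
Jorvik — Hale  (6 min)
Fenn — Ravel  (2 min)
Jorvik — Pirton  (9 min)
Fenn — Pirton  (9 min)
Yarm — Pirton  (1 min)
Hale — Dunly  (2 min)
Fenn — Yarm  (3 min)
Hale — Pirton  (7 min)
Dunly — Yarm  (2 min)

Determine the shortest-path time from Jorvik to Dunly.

Settle nodes by increasing distance from Jorvik:
Jorvik: 0
Hale: 6  (via Jorvik)
Yarm: 7  (via Hale)
Fenn: 8  (via Jorvik)
Pirton: 8  (via Yarm)
Dunly: 8  (via Hale)
Shortest route: Jorvik–Hale–Dunly = 8 min.

8 min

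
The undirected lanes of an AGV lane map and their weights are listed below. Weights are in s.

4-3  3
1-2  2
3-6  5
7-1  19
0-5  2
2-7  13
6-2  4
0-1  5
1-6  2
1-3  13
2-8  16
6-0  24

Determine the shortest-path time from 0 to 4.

15 s

Settle nodes by increasing distance from 0:
0: 0
5: 2  (via 0)
1: 5  (via 0)
2: 7  (via 1)
6: 7  (via 1)
3: 12  (via 6)
4: 15  (via 3)
Shortest route: 0 → 1 → 6 → 3 → 4 = 15 s.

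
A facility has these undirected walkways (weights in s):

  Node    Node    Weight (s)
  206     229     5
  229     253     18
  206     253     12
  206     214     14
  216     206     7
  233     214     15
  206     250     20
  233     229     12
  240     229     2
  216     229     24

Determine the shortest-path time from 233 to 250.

37 s

Compare a few routes:
233–229–253–206–250: 12+18+12+20 = 62
233–229–206–250: 12+5+20 = 37
233–214–206–250: 15+14+20 = 49
233–229–216–206–250: 12+24+7+20 = 63
Cheapest is 233–229–206–250 at 37 s.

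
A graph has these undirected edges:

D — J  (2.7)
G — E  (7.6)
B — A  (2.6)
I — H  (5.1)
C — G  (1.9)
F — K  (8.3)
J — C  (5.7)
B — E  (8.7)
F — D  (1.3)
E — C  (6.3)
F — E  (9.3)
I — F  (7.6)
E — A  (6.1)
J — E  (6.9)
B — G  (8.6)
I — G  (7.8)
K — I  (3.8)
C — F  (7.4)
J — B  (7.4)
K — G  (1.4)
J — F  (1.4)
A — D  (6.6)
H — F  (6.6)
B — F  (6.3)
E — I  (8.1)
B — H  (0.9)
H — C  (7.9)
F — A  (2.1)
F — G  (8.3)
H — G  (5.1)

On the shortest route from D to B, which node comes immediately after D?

Enumerating some paths:
D → J → F → A → B: 2.7+1.4+2.1+2.6 = 8.8
D → F → B: 1.3+6.3 = 7.6
D → F → A → B: 1.3+2.1+2.6 = 6
The minimum is 6 via D → F → A → B.
So from D the first move is to F.

F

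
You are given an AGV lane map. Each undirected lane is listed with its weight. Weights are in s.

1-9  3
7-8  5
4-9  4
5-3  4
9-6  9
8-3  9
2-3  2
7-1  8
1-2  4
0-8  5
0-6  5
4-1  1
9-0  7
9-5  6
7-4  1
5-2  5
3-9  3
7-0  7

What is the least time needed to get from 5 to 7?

11 s

Shortest distances from 5:
5: 0
3: 4  (via 5)
2: 5  (via 5)
9: 6  (via 5)
1: 9  (via 2)
4: 10  (via 9)
7: 11  (via 4)
Shortest route: 5–9–4–7 = 11 s.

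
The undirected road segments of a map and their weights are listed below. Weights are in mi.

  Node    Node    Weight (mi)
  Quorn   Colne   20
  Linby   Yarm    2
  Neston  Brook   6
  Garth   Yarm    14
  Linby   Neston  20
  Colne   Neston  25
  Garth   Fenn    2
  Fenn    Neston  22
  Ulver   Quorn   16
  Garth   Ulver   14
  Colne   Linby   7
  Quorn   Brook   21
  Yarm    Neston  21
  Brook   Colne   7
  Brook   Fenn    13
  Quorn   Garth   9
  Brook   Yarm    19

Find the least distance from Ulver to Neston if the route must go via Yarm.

49 mi

Shortest Ulver→Yarm: Ulver → Garth → Yarm = 28
Best Yarm to Neston: Yarm → Neston costing 21
Total via Yarm: 28 + 21 = 49 mi.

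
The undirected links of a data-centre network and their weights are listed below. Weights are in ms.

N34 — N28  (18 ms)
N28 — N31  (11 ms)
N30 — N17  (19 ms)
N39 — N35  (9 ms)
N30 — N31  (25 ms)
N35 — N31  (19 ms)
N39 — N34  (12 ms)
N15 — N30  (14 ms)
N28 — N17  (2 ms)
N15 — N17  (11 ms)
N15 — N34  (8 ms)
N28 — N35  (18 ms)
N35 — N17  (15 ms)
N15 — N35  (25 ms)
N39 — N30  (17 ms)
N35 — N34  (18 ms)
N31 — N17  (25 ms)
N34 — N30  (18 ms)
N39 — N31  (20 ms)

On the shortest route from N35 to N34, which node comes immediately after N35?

Compare a few routes:
N35 - N34: 18 = 18
N35 - N39 - N34: 9+12 = 21
N35 - N15 - N34: 25+8 = 33
Cheapest is N35 - N34 at 18 ms.
So from N35 the first move is to N34.

N34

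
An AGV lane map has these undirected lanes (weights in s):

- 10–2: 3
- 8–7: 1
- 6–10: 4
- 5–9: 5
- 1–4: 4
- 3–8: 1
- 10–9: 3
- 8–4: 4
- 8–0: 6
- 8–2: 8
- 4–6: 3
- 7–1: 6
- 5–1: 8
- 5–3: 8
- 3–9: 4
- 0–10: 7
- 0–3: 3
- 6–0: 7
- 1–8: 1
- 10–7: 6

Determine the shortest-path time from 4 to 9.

9 s

Settle nodes by increasing distance from 4:
4: 0
6: 3  (via 4)
1: 4  (via 4)
8: 4  (via 4)
3: 5  (via 8)
7: 5  (via 8)
10: 7  (via 6)
0: 8  (via 3)
9: 9  (via 3)
Shortest route: 4–8–3–9 = 9 s.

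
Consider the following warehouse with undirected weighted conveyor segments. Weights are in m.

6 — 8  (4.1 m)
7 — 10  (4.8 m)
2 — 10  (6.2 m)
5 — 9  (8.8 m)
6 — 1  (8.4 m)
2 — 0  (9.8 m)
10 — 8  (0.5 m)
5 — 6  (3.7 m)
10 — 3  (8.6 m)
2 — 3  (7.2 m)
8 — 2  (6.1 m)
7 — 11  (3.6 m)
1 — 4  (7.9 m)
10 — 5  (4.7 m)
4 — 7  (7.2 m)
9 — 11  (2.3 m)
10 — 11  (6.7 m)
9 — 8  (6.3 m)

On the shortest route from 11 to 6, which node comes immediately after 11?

Candidate routes:
11 → 10 → 8 → 6: 6.7+0.5+4.1 = 11.3
11 → 9 → 8 → 6: 2.3+6.3+4.1 = 12.7
11 → 7 → 10 → 8 → 6: 3.6+4.8+0.5+4.1 = 13
11 → 9 → 5 → 6: 2.3+8.8+3.7 = 14.8
The minimum is 11.3 m via 11 → 10 → 8 → 6.
So from 11 the first move is to 10.

10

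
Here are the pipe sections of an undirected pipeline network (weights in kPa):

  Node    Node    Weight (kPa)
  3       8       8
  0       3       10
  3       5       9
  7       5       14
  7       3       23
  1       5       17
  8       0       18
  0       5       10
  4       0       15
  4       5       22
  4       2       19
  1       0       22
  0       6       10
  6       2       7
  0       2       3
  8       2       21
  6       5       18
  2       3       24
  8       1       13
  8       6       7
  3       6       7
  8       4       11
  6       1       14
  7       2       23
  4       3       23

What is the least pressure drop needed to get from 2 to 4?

18 kPa

Candidate routes:
2–0–4: 3+15 = 18
2–6–8–4: 7+7+11 = 25
2–4: 19 = 19
Cheapest is 2–0–4 at 18 kPa.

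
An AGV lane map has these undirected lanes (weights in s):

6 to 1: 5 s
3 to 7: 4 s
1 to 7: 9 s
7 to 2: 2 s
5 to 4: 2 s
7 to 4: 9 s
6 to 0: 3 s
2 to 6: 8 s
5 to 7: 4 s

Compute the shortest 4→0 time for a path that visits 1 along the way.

Best 4 to 1: 4–5–7–1 costing 15
Best 1 to 0: 1–6–0 costing 8
Total via 1: 15 + 8 = 23 s.

23 s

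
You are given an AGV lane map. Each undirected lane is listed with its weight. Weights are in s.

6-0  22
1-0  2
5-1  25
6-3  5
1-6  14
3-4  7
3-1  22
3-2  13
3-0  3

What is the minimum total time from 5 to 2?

Settle nodes by increasing distance from 5:
5: 0
1: 25  (via 5)
0: 27  (via 1)
3: 30  (via 0)
6: 35  (via 3)
4: 37  (via 3)
2: 43  (via 3)
Shortest route: 5 → 1 → 0 → 3 → 2 = 43 s.

43 s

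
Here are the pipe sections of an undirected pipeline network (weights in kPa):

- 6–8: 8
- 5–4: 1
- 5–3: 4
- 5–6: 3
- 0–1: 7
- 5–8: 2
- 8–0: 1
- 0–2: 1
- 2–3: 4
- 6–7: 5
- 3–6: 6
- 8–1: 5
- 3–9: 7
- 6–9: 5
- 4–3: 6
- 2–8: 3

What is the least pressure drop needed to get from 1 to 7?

Shortest distances from 1:
1: 0
8: 5  (via 1)
0: 6  (via 8)
2: 7  (via 0)
5: 7  (via 8)
4: 8  (via 5)
6: 10  (via 5)
3: 11  (via 2)
7: 15  (via 6)
Shortest route: 1 → 8 → 5 → 6 → 7 = 15 kPa.

15 kPa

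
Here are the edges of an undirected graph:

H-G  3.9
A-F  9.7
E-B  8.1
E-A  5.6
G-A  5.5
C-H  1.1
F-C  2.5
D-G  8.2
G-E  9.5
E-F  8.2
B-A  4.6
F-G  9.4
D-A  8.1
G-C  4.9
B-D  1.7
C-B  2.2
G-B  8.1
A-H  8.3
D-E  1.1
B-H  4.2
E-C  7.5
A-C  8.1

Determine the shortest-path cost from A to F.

9.3

Candidate routes:
A → C → F: 8.1+2.5 = 10.6
A → B → C → F: 4.6+2.2+2.5 = 9.3
A → F: 9.7 = 9.7
A → H → C → F: 8.3+1.1+2.5 = 11.9
Cheapest is A → B → C → F at 9.3.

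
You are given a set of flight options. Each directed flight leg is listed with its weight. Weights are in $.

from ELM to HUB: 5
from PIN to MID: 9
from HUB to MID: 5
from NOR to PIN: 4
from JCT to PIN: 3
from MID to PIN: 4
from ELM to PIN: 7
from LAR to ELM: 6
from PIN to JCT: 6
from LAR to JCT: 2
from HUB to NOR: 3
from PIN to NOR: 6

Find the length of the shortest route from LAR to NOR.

Candidate routes:
LAR–JCT–PIN–NOR: 2+3+6 = 11
LAR–ELM–HUB–NOR: 6+5+3 = 14
Cheapest is LAR–JCT–PIN–NOR at $11.

$11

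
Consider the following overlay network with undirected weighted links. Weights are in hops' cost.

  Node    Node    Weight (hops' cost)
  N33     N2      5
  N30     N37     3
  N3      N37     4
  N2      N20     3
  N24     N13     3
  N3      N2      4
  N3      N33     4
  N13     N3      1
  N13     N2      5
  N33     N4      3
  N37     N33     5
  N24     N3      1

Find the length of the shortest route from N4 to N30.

11 hops' cost

Settle nodes by increasing distance from N4:
N4: 0
N33: 3  (via N4)
N3: 7  (via N33)
N24: 8  (via N3)
N2: 8  (via N33)
N13: 8  (via N3)
N37: 8  (via N33)
N30: 11  (via N37)
Shortest route: N4–N33–N37–N30 = 11 hops' cost.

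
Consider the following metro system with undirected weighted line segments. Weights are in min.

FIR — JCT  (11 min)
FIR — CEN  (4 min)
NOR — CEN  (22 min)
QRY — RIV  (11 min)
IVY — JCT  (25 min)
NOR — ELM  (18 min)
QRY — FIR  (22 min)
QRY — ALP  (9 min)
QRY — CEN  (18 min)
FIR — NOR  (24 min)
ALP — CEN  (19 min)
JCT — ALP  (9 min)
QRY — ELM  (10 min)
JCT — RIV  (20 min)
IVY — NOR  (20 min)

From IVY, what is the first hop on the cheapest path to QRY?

JCT

Compare a few routes:
IVY–JCT–RIV–QRY: 25+20+11 = 56
IVY–NOR–ELM–QRY: 20+18+10 = 48
IVY–JCT–ALP–QRY: 25+9+9 = 43
Cheapest is IVY–JCT–ALP–QRY at 43 min.
So from IVY the first move is to JCT.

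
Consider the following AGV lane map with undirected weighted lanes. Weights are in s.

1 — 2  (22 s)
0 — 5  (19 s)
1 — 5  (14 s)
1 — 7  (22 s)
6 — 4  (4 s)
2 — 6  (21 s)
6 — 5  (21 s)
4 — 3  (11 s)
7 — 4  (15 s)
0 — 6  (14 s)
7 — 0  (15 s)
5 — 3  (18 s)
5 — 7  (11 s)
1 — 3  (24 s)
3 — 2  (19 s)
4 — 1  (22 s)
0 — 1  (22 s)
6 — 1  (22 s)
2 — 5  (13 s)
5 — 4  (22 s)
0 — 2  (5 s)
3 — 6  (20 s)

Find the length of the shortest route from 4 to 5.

Running Dijkstra from 4:
4: 0
6: 4  (via 4)
3: 11  (via 4)
7: 15  (via 4)
0: 18  (via 6)
1: 22  (via 4)
5: 22  (via 4)
Shortest route: 4 → 5 = 22 s.

22 s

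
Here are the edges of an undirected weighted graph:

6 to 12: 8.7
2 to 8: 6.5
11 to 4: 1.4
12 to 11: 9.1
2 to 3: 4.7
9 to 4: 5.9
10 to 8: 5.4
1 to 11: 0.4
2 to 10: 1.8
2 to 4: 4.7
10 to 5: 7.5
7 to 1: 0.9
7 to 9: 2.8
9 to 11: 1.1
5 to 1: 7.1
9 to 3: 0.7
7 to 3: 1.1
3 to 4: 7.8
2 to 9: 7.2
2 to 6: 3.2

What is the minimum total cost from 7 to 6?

Compare a few routes:
7 → 1 → 11 → 4 → 2 → 6: 0.9+0.4+1.4+4.7+3.2 = 10.6
7 → 3 → 2 → 6: 1.1+4.7+3.2 = 9
The minimum is 9 via 7 → 3 → 2 → 6.

9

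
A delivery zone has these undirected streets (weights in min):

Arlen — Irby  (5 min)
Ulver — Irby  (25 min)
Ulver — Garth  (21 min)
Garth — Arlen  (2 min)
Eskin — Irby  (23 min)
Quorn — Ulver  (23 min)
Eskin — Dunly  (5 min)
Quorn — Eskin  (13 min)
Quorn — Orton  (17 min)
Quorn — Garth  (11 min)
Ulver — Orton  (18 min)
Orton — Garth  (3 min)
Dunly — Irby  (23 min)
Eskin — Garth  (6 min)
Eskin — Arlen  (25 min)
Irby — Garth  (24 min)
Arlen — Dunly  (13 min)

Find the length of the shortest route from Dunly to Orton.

Candidate routes:
Dunly → Arlen → Garth → Orton: 13+2+3 = 18
Dunly → Eskin → Quorn → Garth → Orton: 5+13+11+3 = 32
Dunly → Eskin → Garth → Orton: 5+6+3 = 14
Dunly → Irby → Arlen → Garth → Orton: 23+5+2+3 = 33
The minimum is 14 min via Dunly → Eskin → Garth → Orton.

14 min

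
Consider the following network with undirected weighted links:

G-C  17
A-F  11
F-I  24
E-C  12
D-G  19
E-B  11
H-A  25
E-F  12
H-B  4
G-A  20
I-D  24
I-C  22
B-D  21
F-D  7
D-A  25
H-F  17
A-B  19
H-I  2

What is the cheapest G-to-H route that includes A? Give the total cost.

43

Shortest G→A: G–A = 20
Shortest A→H: A–B–H = 23
Total via A: 20 + 23 = 43.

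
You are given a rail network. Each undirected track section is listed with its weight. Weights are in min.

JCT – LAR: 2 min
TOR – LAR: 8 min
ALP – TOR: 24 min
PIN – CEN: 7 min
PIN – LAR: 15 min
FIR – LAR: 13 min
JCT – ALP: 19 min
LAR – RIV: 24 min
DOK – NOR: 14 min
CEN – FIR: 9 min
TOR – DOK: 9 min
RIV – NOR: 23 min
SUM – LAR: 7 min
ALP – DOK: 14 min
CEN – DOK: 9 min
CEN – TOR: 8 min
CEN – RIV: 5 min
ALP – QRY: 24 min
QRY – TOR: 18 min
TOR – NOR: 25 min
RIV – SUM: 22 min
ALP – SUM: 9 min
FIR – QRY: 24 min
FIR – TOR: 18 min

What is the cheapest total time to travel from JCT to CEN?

18 min

Shortest distances from JCT:
JCT: 0
LAR: 2  (via JCT)
SUM: 9  (via LAR)
TOR: 10  (via LAR)
FIR: 15  (via LAR)
PIN: 17  (via LAR)
ALP: 18  (via SUM)
CEN: 18  (via TOR)
Shortest route: JCT → LAR → TOR → CEN = 18 min.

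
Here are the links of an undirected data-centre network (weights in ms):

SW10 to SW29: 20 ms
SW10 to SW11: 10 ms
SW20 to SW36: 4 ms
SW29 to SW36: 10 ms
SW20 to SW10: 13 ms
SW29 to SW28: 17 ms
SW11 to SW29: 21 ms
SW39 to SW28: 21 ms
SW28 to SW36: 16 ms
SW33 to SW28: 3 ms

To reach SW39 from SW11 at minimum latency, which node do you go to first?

SW29

Compare a few routes:
SW11 → SW29 → SW28 → SW39: 21+17+21 = 59
SW11 → SW10 → SW20 → SW36 → SW28 → SW39: 10+13+4+16+21 = 64
Cheapest is SW11 → SW29 → SW28 → SW39 at 59 ms.
So from SW11 the first move is to SW29.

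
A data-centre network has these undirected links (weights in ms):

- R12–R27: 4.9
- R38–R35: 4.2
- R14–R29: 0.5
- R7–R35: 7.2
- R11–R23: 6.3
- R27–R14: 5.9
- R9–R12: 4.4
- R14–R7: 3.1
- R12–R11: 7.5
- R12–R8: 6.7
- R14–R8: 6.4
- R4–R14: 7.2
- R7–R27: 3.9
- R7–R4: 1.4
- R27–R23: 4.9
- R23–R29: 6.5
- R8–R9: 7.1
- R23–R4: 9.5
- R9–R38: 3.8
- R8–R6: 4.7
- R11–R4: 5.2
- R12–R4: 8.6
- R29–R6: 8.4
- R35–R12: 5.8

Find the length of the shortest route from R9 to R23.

14.2 ms

Enumerating some paths:
R9 → R12 → R27 → R23: 4.4+4.9+4.9 = 14.2
R9 → R12 → R11 → R23: 4.4+7.5+6.3 = 18.2
R9 → R12 → R27 → R14 → R29 → R23: 4.4+4.9+5.9+0.5+6.5 = 22.2
R9 → R8 → R14 → R29 → R23: 7.1+6.4+0.5+6.5 = 20.5
The minimum is 14.2 ms via R9 → R12 → R27 → R23.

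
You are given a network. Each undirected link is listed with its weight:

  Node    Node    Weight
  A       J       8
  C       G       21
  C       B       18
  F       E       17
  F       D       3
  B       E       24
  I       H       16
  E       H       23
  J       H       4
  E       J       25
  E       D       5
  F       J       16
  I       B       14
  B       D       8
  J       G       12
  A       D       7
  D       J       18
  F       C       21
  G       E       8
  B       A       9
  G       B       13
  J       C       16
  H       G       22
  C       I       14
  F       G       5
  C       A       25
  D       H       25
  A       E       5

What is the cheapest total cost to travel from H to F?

20

Compare a few routes:
H–J–G–F: 4+12+5 = 21
H–J–F: 4+16 = 20
Cheapest is H–J–F at 20.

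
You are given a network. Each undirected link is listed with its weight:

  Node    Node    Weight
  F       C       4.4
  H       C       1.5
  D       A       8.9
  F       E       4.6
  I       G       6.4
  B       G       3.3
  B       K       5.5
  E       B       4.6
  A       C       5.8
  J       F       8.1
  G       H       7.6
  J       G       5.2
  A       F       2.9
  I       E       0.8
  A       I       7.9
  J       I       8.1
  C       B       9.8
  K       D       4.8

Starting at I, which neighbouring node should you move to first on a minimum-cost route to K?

Candidate routes:
I–E–F–A–D–K: 0.8+4.6+2.9+8.9+4.8 = 22
I–E–B–K: 0.8+4.6+5.5 = 10.9
I–A–D–K: 7.9+8.9+4.8 = 21.6
I–G–B–K: 6.4+3.3+5.5 = 15.2
The minimum is 10.9 via I–E–B–K.
So from I the first move is to E.

E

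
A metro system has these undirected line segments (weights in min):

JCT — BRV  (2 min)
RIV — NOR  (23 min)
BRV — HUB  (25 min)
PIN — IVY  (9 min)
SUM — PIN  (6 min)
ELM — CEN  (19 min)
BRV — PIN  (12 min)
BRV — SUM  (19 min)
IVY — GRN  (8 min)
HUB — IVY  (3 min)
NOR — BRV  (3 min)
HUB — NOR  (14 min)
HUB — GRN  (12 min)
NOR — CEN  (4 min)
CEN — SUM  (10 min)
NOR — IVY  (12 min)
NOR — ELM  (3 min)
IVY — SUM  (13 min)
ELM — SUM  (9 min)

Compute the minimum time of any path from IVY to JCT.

Settle nodes by increasing distance from IVY:
IVY: 0
HUB: 3  (via IVY)
GRN: 8  (via IVY)
PIN: 9  (via IVY)
NOR: 12  (via IVY)
SUM: 13  (via IVY)
ELM: 15  (via NOR)
BRV: 15  (via NOR)
CEN: 16  (via NOR)
JCT: 17  (via BRV)
Shortest route: IVY–NOR–BRV–JCT = 17 min.

17 min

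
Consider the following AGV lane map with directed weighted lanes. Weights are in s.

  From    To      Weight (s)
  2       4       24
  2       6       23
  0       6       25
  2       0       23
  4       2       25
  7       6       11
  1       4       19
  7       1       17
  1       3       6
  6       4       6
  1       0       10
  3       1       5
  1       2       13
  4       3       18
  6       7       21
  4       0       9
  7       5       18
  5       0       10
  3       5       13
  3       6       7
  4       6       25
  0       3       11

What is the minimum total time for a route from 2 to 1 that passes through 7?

Shortest 2→7: 2 → 6 → 7 = 44
Shortest 7→1: 7 → 1 = 17
Total via 7: 44 + 17 = 61 s.

61 s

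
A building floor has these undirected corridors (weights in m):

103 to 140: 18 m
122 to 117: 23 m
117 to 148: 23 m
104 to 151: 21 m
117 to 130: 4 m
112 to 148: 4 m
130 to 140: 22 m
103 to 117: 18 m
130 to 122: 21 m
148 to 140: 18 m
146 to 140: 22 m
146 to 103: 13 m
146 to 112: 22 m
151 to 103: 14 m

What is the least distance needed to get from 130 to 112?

31 m

Settle nodes by increasing distance from 130:
130: 0
117: 4  (via 130)
122: 21  (via 130)
140: 22  (via 130)
103: 22  (via 117)
148: 27  (via 117)
112: 31  (via 148)
Shortest route: 130–117–148–112 = 31 m.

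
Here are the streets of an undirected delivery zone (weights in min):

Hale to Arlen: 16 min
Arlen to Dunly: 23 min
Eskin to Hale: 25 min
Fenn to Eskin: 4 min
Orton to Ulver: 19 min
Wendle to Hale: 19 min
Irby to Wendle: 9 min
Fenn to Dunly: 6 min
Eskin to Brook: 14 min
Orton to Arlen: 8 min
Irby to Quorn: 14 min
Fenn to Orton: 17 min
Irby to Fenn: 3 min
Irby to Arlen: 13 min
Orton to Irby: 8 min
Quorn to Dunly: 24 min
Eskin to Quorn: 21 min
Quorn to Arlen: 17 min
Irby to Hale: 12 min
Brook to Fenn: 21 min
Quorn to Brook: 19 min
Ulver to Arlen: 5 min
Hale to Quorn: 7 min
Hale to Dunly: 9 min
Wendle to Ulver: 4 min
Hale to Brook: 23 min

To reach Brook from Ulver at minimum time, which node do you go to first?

Compare a few routes:
Ulver–Arlen–Irby–Fenn–Eskin–Brook: 5+13+3+4+14 = 39
Ulver–Wendle–Irby–Fenn–Brook: 4+9+3+21 = 37
Ulver–Wendle–Irby–Fenn–Eskin–Brook: 4+9+3+4+14 = 34
The minimum is 34 min via Ulver–Wendle–Irby–Fenn–Eskin–Brook.
So from Ulver the first move is to Wendle.

Wendle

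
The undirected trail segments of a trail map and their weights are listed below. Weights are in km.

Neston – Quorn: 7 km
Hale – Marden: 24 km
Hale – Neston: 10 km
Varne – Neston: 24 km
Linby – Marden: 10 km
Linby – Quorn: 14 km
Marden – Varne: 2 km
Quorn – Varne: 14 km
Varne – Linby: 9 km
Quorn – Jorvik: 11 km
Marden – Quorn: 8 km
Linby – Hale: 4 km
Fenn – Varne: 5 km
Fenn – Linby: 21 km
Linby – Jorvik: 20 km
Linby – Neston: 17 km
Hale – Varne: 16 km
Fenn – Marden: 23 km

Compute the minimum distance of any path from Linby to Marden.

Shortest distances from Linby:
Linby: 0
Hale: 4  (via Linby)
Varne: 9  (via Linby)
Marden: 10  (via Linby)
Shortest route: Linby → Marden = 10 km.

10 km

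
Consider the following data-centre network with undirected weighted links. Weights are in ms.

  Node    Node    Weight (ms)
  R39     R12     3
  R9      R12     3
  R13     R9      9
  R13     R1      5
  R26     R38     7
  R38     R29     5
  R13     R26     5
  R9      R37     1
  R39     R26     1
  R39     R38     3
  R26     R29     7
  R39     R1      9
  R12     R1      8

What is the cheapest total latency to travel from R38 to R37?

10 ms

Enumerating some paths:
R38 - R26 - R39 - R12 - R9 - R37: 7+1+3+3+1 = 15
R38 - R39 - R12 - R9 - R37: 3+3+3+1 = 10
The minimum is 10 ms via R38 - R39 - R12 - R9 - R37.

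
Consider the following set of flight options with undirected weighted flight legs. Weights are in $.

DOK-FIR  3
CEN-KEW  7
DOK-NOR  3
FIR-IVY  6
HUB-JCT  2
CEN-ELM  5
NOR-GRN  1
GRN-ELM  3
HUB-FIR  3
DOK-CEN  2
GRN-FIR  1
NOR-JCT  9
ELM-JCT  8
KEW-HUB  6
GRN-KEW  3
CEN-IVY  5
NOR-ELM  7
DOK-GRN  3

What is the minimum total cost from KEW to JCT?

Settle nodes by increasing distance from KEW:
KEW: 0
GRN: 3  (via KEW)
FIR: 4  (via GRN)
NOR: 4  (via GRN)
ELM: 6  (via GRN)
HUB: 6  (via KEW)
DOK: 6  (via GRN)
CEN: 7  (via KEW)
JCT: 8  (via HUB)
Shortest route: KEW → HUB → JCT = $8.

$8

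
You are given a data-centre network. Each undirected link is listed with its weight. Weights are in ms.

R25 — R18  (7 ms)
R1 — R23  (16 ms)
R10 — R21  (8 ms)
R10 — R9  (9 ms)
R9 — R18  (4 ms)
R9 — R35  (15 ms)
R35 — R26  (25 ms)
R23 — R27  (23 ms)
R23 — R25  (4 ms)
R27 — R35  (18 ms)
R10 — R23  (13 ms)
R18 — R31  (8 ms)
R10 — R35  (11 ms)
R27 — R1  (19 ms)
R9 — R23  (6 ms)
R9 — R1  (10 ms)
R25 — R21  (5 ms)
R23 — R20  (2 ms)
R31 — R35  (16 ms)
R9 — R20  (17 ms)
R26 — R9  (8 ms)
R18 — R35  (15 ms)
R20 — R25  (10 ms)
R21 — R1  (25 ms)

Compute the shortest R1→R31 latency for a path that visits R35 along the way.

Shortest R1→R35: R1–R9–R35 = 25
Best R35 to R31: R35–R31 costing 16
Total via R35: 25 + 16 = 41 ms.

41 ms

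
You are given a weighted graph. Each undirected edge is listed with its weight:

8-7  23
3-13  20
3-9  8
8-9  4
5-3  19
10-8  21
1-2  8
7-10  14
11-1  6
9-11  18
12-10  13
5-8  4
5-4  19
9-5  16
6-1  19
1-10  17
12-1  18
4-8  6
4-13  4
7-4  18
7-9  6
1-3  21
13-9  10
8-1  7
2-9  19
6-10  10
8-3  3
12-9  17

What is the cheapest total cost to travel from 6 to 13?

36

Running Dijkstra from 6:
6: 0
10: 10  (via 6)
1: 19  (via 6)
12: 23  (via 10)
7: 24  (via 10)
11: 25  (via 1)
8: 26  (via 1)
2: 27  (via 1)
3: 29  (via 8)
5: 30  (via 8)
9: 30  (via 7)
4: 32  (via 8)
13: 36  (via 4)
Shortest route: 6 → 1 → 8 → 4 → 13 = 36.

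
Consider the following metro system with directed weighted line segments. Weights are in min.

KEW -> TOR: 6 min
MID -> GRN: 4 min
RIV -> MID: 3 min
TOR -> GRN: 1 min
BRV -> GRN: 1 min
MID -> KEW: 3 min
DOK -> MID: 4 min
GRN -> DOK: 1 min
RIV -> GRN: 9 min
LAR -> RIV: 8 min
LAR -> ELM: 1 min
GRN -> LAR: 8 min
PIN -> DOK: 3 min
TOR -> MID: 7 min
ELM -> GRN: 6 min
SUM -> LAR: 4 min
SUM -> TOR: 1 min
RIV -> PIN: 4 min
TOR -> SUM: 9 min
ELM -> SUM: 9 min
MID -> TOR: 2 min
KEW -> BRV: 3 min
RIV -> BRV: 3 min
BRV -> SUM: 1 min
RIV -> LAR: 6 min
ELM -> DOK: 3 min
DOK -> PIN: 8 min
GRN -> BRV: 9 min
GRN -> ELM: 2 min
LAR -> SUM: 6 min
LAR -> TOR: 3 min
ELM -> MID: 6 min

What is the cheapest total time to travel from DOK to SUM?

Running Dijkstra from DOK:
DOK: 0
MID: 4  (via DOK)
TOR: 6  (via MID)
KEW: 7  (via MID)
GRN: 7  (via TOR)
PIN: 8  (via DOK)
ELM: 9  (via GRN)
BRV: 10  (via KEW)
SUM: 11  (via BRV)
Shortest route: DOK → MID → KEW → BRV → SUM = 11 min.

11 min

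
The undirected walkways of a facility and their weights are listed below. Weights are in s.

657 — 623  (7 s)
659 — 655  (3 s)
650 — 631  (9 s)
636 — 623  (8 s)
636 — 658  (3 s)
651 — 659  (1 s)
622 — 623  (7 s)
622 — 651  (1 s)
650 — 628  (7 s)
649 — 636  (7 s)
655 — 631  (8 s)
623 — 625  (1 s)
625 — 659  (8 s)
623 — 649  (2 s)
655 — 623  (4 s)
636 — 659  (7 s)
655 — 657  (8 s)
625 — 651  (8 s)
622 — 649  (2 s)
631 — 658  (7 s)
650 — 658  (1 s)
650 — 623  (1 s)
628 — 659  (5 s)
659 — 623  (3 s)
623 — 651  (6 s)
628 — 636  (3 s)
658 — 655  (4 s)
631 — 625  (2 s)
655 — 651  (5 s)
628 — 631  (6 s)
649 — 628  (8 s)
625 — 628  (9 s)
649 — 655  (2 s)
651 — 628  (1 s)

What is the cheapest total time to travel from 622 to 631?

Running Dijkstra from 622:
622: 0
651: 1  (via 622)
659: 2  (via 651)
628: 2  (via 651)
649: 2  (via 622)
655: 4  (via 649)
623: 4  (via 649)
636: 5  (via 628)
650: 5  (via 623)
625: 5  (via 623)
658: 6  (via 650)
631: 7  (via 625)
Shortest route: 622 → 649 → 623 → 625 → 631 = 7 s.

7 s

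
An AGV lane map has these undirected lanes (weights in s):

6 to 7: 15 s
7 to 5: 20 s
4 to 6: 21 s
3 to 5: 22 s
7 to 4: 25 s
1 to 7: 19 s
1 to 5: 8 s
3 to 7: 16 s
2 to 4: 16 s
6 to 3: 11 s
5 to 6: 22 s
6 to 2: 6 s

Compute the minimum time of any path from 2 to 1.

Settle nodes by increasing distance from 2:
2: 0
6: 6  (via 2)
4: 16  (via 2)
3: 17  (via 6)
7: 21  (via 6)
5: 28  (via 6)
1: 36  (via 5)
Shortest route: 2–6–5–1 = 36 s.

36 s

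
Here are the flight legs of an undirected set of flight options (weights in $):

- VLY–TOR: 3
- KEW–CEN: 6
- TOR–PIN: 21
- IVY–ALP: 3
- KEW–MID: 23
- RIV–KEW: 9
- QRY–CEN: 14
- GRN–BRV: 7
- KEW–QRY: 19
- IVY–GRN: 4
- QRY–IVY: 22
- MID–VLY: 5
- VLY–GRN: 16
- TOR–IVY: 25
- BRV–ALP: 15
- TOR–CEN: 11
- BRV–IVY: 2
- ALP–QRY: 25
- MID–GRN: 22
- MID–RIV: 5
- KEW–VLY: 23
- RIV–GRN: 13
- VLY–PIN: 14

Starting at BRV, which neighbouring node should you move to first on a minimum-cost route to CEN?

IVY

Compare a few routes:
BRV–GRN–RIV–KEW–CEN: 7+13+9+6 = 35
BRV–IVY–GRN–RIV–KEW–CEN: 2+4+13+9+6 = 34
Cheapest is BRV–IVY–GRN–RIV–KEW–CEN at $34.
So from BRV the first move is to IVY.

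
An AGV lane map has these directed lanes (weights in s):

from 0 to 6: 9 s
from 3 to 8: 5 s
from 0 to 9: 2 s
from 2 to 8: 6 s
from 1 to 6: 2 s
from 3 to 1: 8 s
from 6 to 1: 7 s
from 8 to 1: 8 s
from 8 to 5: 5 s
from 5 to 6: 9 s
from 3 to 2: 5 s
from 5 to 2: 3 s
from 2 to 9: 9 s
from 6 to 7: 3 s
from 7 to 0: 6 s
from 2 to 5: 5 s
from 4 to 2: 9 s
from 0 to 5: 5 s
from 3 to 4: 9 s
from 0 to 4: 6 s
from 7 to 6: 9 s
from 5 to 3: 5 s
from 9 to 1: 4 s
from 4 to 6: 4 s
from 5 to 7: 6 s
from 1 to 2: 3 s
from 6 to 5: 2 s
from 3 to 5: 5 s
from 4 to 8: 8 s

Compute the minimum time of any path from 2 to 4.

Shortest distances from 2:
2: 0
5: 5  (via 2)
8: 6  (via 2)
9: 9  (via 2)
3: 10  (via 5)
7: 11  (via 5)
1: 13  (via 9)
6: 14  (via 5)
0: 17  (via 7)
4: 19  (via 3)
Shortest route: 2 → 5 → 3 → 4 = 19 s.

19 s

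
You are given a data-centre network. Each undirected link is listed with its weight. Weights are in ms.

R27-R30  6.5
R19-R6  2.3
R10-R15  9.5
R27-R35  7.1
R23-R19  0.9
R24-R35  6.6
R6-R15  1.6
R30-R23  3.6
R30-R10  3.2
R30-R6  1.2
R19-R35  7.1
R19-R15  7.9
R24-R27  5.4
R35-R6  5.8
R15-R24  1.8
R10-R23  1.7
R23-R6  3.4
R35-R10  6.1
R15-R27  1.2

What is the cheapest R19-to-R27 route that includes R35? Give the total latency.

14.2 ms

Shortest R19→R35: R19–R35 = 7.1
Best R35 to R27: R35–R27 costing 7.1
Total via R35: 7.1 + 7.1 = 14.2 ms.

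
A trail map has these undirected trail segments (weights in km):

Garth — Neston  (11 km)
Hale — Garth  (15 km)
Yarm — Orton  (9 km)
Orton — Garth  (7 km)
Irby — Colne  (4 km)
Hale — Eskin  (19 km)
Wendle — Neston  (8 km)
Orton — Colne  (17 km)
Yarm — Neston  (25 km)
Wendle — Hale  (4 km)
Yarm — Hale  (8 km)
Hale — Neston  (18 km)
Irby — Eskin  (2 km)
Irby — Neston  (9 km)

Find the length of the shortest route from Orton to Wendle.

Compare a few routes:
Orton–Garth–Hale–Wendle: 7+15+4 = 26
Orton–Garth–Neston–Wendle: 7+11+8 = 26
Orton–Yarm–Hale–Wendle: 9+8+4 = 21
The minimum is 21 km via Orton–Yarm–Hale–Wendle.

21 km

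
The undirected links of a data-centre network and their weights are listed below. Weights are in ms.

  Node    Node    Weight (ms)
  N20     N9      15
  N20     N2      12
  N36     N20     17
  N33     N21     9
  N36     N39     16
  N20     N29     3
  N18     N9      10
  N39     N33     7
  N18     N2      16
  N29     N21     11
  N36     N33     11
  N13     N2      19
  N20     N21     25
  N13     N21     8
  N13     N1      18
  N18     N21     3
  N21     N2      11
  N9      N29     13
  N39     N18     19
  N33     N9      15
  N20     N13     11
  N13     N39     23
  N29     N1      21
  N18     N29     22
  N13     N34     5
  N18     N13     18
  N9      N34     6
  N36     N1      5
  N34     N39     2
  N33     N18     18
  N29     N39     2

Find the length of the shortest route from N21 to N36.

Shortest distances from N21:
N21: 0
N18: 3  (via N21)
N13: 8  (via N21)
N33: 9  (via N21)
N2: 11  (via N21)
N29: 11  (via N21)
N39: 13  (via N29)
N9: 13  (via N18)
N34: 13  (via N13)
N20: 14  (via N29)
N36: 20  (via N33)
Shortest route: N21–N33–N36 = 20 ms.

20 ms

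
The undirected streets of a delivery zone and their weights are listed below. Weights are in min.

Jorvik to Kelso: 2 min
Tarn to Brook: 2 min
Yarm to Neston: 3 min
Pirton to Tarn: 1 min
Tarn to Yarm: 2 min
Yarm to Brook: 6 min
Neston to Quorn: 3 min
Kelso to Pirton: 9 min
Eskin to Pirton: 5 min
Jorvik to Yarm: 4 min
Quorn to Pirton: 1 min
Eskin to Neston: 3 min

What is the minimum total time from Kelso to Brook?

Settle nodes by increasing distance from Kelso:
Kelso: 0
Jorvik: 2  (via Kelso)
Yarm: 6  (via Jorvik)
Tarn: 8  (via Yarm)
Neston: 9  (via Yarm)
Pirton: 9  (via Kelso)
Quorn: 10  (via Pirton)
Brook: 10  (via Tarn)
Shortest route: Kelso–Jorvik–Yarm–Tarn–Brook = 10 min.

10 min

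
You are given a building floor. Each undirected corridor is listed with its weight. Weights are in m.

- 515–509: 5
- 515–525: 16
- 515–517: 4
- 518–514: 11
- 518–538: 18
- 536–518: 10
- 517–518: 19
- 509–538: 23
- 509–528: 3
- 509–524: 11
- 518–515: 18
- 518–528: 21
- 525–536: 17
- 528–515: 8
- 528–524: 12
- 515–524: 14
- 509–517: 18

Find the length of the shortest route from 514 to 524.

43 m

Shortest distances from 514:
514: 0
518: 11  (via 514)
536: 21  (via 518)
538: 29  (via 518)
515: 29  (via 518)
517: 30  (via 518)
528: 32  (via 518)
509: 34  (via 515)
525: 38  (via 536)
524: 43  (via 515)
Shortest route: 514 → 518 → 515 → 524 = 43 m.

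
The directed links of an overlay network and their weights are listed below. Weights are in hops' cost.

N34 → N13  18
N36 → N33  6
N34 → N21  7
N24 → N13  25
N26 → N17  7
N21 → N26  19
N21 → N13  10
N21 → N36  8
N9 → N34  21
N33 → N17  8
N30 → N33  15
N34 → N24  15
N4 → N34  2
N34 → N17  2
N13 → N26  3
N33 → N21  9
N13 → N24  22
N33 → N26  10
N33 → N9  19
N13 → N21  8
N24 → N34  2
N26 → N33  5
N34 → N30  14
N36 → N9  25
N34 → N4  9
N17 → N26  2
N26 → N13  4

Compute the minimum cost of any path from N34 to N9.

28 hops' cost

Shortest distances from N34:
N34: 0
N17: 2  (via N34)
N26: 4  (via N17)
N21: 7  (via N34)
N13: 8  (via N26)
N4: 9  (via N34)
N33: 9  (via N26)
N30: 14  (via N34)
N36: 15  (via N21)
N24: 15  (via N34)
N9: 28  (via N33)
Shortest route: N34 → N17 → N26 → N33 → N9 = 28 hops' cost.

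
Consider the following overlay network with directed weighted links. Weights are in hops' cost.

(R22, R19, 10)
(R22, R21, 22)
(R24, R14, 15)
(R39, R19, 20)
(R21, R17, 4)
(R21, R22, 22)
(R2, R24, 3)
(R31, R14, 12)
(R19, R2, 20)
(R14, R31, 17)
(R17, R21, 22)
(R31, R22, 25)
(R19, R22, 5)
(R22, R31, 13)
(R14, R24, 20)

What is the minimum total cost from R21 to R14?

Candidate routes:
R21–R22–R31–R14: 22+13+12 = 47
R21–R22–R19–R2–R24–R14: 22+10+20+3+15 = 70
The minimum is 47 hops' cost via R21–R22–R31–R14.

47 hops' cost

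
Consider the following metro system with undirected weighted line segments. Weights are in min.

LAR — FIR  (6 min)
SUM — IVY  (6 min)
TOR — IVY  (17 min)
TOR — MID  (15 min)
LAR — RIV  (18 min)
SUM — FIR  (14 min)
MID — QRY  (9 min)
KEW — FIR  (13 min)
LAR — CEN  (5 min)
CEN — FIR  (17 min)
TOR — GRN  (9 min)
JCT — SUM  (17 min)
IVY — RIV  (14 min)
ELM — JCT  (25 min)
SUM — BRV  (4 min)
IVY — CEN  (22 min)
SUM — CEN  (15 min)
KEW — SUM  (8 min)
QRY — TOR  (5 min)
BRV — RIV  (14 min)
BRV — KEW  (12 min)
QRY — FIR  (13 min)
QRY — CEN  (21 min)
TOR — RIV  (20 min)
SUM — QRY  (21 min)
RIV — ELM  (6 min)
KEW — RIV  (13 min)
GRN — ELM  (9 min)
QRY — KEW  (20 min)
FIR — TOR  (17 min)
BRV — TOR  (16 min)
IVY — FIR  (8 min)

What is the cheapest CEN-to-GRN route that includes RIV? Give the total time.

38 min

Best CEN to RIV: CEN–LAR–RIV costing 23
Shortest RIV→GRN: RIV–ELM–GRN = 15
Total via RIV: 23 + 15 = 38 min.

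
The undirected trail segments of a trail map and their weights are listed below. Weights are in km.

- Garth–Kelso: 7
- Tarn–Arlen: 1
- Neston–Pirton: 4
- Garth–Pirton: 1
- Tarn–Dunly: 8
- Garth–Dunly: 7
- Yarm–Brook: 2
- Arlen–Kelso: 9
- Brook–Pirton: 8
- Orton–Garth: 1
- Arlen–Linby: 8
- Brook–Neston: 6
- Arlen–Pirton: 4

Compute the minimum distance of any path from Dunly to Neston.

12 km

Shortest distances from Dunly:
Dunly: 0
Garth: 7  (via Dunly)
Pirton: 8  (via Garth)
Tarn: 8  (via Dunly)
Orton: 8  (via Garth)
Arlen: 9  (via Tarn)
Neston: 12  (via Pirton)
Shortest route: Dunly–Garth–Pirton–Neston = 12 km.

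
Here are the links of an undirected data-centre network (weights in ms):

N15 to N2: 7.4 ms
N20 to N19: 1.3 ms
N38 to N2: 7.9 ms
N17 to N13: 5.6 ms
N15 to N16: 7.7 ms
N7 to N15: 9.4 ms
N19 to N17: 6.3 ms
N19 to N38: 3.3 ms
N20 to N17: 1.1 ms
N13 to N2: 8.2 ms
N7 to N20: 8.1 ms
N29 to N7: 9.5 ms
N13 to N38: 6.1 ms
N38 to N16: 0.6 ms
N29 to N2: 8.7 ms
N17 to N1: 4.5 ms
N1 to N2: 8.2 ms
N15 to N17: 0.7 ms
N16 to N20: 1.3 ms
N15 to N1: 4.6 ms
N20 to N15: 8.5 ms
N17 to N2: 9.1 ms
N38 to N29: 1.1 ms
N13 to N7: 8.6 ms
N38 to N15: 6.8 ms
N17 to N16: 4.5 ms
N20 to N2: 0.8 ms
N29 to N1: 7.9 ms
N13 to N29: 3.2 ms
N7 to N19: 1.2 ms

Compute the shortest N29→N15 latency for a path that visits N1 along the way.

Shortest N29→N1: N29 → N1 = 7.9
Shortest N1→N15: N1 → N15 = 4.6
Total via N1: 7.9 + 4.6 = 12.5 ms.

12.5 ms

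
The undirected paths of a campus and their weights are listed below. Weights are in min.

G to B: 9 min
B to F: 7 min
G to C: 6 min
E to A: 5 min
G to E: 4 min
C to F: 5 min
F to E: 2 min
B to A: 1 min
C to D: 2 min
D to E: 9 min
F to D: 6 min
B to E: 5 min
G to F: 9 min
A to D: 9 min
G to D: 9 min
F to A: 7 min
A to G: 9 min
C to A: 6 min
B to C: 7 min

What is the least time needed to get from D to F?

6 min

Running Dijkstra from D:
D: 0
C: 2  (via D)
F: 6  (via D)
Shortest route: D–F = 6 min.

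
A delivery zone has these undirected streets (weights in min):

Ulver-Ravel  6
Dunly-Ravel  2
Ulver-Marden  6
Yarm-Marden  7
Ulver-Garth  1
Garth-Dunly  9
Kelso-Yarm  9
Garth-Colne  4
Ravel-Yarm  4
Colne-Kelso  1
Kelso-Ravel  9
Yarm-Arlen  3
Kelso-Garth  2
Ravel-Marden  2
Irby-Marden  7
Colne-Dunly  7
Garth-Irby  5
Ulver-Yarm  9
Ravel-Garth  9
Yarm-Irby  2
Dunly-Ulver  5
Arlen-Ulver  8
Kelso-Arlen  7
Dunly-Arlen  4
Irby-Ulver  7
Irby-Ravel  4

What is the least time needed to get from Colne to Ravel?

Enumerating some paths:
Colne–Kelso–Garth–Ulver–Ravel: 1+2+1+6 = 10
Colne–Kelso–Ravel: 1+9 = 10
Colne–Dunly–Ravel: 7+2 = 9
The minimum is 9 min via Colne–Dunly–Ravel.

9 min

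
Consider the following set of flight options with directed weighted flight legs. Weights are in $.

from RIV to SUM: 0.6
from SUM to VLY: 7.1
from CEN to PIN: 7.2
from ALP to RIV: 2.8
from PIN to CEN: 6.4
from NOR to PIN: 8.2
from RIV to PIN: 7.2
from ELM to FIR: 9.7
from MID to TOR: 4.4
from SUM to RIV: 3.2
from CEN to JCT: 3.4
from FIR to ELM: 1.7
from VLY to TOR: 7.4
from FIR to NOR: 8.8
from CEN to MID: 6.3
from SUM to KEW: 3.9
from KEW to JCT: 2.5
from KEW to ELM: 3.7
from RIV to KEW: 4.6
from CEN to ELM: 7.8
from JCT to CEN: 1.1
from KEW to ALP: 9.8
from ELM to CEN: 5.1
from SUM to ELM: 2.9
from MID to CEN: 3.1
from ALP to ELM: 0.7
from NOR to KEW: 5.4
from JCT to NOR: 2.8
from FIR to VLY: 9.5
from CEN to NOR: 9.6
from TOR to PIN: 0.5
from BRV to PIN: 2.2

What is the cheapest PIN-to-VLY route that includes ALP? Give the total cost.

Best PIN to ALP: PIN–CEN–JCT–NOR–KEW–ALP costing 27.8
Shortest ALP→VLY: ALP–RIV–SUM–VLY = 10.5
Total via ALP: 27.8 + 10.5 = $38.3.

$38.3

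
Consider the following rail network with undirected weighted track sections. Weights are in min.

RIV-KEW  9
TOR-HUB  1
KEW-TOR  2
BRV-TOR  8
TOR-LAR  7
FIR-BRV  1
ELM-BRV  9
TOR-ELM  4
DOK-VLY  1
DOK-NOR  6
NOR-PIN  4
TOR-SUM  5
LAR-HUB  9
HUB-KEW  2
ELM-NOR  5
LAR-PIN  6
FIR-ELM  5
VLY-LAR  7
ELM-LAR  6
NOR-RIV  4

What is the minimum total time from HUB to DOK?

Candidate routes:
HUB - KEW - TOR - LAR - VLY - DOK: 2+2+7+7+1 = 19
HUB - KEW - TOR - ELM - NOR - DOK: 2+2+4+5+6 = 19
HUB - LAR - VLY - DOK: 9+7+1 = 17
HUB - TOR - ELM - NOR - DOK: 1+4+5+6 = 16
The minimum is 16 min via HUB - TOR - ELM - NOR - DOK.

16 min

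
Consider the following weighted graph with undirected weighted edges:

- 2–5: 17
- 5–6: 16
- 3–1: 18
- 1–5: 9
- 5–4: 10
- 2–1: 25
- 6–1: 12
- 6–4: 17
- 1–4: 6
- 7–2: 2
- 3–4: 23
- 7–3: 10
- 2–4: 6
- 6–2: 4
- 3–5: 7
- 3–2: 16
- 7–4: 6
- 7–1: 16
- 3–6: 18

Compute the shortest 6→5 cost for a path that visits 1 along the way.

Best 6 to 1: 6–1 costing 12
Shortest 1→5: 1–5 = 9
Total via 1: 12 + 9 = 21.

21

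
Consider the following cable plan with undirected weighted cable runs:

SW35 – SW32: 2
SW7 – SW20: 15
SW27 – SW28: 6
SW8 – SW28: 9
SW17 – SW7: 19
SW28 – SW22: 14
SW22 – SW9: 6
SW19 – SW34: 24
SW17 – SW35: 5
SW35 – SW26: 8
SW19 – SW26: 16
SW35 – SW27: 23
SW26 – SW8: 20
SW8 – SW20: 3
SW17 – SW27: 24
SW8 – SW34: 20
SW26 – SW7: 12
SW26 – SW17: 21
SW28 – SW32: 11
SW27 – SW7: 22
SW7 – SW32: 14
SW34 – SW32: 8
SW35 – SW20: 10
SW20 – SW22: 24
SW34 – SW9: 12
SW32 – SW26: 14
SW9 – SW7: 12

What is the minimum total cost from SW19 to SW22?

42

Shortest distances from SW19:
SW19: 0
SW26: 16  (via SW19)
SW34: 24  (via SW19)
SW35: 24  (via SW26)
SW32: 26  (via SW35)
SW7: 28  (via SW26)
SW17: 29  (via SW35)
SW20: 34  (via SW35)
SW8: 36  (via SW26)
SW9: 36  (via SW34)
SW28: 37  (via SW32)
SW22: 42  (via SW9)
Shortest route: SW19 → SW34 → SW9 → SW22 = 42.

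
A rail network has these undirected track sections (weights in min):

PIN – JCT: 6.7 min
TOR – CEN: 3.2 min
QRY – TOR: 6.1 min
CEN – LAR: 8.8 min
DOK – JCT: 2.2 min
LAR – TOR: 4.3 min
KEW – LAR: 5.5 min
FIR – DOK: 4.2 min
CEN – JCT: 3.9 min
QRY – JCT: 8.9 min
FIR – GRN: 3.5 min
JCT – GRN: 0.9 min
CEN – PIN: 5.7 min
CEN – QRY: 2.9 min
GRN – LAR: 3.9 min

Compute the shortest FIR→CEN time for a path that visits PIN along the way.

16.8 min

Best FIR to PIN: FIR–GRN–JCT–PIN costing 11.1
Shortest PIN→CEN: PIN–CEN = 5.7
Total via PIN: 11.1 + 5.7 = 16.8 min.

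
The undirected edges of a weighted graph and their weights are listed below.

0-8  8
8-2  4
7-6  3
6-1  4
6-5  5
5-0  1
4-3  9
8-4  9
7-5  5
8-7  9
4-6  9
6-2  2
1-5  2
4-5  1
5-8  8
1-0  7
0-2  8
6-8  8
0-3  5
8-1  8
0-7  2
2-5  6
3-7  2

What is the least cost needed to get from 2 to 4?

Settle nodes by increasing distance from 2:
2: 0
6: 2  (via 2)
8: 4  (via 2)
7: 5  (via 6)
1: 6  (via 6)
5: 6  (via 2)
0: 7  (via 7)
3: 7  (via 7)
4: 7  (via 5)
Shortest route: 2 → 5 → 4 = 7.

7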